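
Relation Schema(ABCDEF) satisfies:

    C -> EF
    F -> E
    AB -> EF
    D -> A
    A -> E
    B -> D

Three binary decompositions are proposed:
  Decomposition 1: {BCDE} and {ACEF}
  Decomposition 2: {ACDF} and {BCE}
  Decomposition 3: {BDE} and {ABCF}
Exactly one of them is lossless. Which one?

Decomposition 3

Decomposition 1: common = {CE}, closure = {CEF} → lossy.
Decomposition 2: common = {C}, closure = {CEF} → lossy.
Decomposition 3: common = {B}, closure = {ABDEF} → lossless.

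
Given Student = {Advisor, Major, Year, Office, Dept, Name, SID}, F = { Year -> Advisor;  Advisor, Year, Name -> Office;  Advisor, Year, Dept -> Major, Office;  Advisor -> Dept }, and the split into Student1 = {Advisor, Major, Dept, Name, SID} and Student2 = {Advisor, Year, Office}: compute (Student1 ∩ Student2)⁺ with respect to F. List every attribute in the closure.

Student1 ∩ Student2 = {Advisor}.
Advisor → Dept applies, adding Dept
Closure: {Advisor, Dept}.

Advisor, Dept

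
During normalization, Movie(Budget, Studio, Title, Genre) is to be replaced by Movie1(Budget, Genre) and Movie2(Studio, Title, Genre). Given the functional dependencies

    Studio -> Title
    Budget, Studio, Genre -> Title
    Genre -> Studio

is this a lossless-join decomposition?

Common attributes: Movie1 ∩ Movie2 = {Genre}.
Closure of {Genre}: Genre → Studio applies, adding Studio; Studio → Title applies, adding Title. So (Genre)⁺ = {Studio, Title, Genre}.
This closure contains every attribute of Movie2, so Movie1 ∩ Movie2 → Movie2. The join is lossless.

Yes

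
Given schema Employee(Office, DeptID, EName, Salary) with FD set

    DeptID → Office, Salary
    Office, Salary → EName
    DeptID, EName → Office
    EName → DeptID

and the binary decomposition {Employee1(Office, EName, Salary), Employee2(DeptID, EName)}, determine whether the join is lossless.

Common attributes: Employee1 ∩ Employee2 = {EName}.
Closure of {EName}: EName → DeptID applies, adding DeptID; DeptID → Office, Salary applies, adding Office, Salary. So (EName)⁺ = {Office, DeptID, EName, Salary}.
This closure contains every attribute of Employee1, so Employee1 ∩ Employee2 → Employee1. The join is lossless.

Yes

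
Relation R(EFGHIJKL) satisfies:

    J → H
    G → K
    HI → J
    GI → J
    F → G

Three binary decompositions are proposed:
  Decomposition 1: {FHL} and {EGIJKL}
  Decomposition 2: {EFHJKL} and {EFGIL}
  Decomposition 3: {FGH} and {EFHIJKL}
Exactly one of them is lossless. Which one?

Decomposition 1: common = {L}, closure = {L} → lossy.
Decomposition 2: common = {EFL}, closure = {EFGKL} → lossy.
Decomposition 3: common = {FH}, closure = {FGHK} → lossless.

Decomposition 3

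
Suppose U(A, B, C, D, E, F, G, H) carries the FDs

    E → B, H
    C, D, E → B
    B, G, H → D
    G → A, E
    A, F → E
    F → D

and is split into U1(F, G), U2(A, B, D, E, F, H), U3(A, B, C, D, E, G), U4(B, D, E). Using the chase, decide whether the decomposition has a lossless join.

No

Chase test. Columns are A, B, C, D, E, F, G, H; row i has aⱼ where attribute j ∈ Ui, else bᵢⱼ.
Initial tableau (one row per fragment):
  row 1: b11 b12 b13 b14 b15 a6 a7 b18
  row 2: a1 a2 b23 a4 a5 a6 b27 a8
  row 3: a1 a2 a3 a4 a5 b36 a7 b38
  row 4: b41 a2 b43 a4 a5 b46 b47 b48
Rows 2 and 3 agree on E; apply E→B, H and equate their B, H entries.
Rows 2 and 4 agree on E; apply E→B, H and equate their B, H entries.
Rows 1 and 3 agree on G; apply G→A, E and equate their A, E entries.
Rows 1 and 2 agree on F; apply F→D and equate their D entries.
Rows 1 and 2 agree on E; apply E→B, H and equate their B, H entries.
No row becomes fully distinguished — the join is lossy.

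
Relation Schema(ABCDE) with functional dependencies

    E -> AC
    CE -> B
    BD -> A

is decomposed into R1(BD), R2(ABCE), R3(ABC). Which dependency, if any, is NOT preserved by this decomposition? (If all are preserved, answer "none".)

Check BD → A: no single fragment contains all of {ABD}, and the restricted closure of {BD} across the fragments never reaches {A}.
E → AC is preserved.
CE → B is preserved.

BD -> A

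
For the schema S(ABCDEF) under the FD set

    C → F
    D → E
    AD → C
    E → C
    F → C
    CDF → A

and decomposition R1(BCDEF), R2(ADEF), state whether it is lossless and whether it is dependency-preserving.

lossless and dependency-preserving

Lossless test: (DEF)⁺ = {ACDEF}, which contains all of one fragment — lossless.
Dependency preservation: AD → C; CDF → A are not contained in any single fragment, but the restricted closure of each left-hand side across the fragments still reaches the right-hand side; the remaining FDs each lie inside some fragment. All dependencies are preserved.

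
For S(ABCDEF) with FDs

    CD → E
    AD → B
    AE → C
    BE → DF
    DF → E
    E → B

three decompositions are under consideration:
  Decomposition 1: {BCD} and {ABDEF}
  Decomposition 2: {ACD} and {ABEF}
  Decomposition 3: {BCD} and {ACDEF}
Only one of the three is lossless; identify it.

Decomposition 3

Decomposition 1: common = {BD}, closure = {BD} → lossy.
Decomposition 2: common = {A}, closure = {A} → lossy.
Decomposition 3: common = {CD}, closure = {BCDEF} → lossless.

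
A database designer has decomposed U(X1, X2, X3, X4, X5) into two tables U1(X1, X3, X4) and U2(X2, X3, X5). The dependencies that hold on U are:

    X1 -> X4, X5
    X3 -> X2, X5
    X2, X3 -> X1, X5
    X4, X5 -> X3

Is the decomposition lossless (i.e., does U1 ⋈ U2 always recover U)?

Common attributes: U1 ∩ U2 = {X3}.
Closure of {X3}: X3 → X2, X5 applies, adding X2, X5; X2, X3 → X1, X5 applies, adding X1; X1 → X4, X5 applies, adding X4. So (X3)⁺ = {X1, X2, X3, X4, X5}.
This closure contains every attribute of U1, so U1 ∩ U2 → U1. The join is lossless.

Yes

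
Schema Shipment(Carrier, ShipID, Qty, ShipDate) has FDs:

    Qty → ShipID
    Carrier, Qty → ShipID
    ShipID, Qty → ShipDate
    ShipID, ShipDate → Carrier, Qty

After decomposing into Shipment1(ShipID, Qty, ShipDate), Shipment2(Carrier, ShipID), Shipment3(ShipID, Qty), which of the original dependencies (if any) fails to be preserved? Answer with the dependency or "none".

ShipID, ShipDate → Carrier, Qty

Check ShipID, ShipDate → Carrier, Qty: no single fragment contains all of {Carrier, ShipID, Qty, ShipDate}, and the restricted closure of {ShipID, ShipDate} across the fragments never reaches {Carrier, Qty}.
Qty → ShipID is preserved.
Carrier, Qty → ShipID is preserved.
ShipID, Qty → ShipDate is preserved.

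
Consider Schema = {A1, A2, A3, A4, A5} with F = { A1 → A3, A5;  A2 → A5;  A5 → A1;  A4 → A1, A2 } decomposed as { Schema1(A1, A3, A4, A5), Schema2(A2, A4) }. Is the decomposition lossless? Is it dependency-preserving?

lossless but not dependency-preserving

Lossless test: (A4)⁺ = {A1, A2, A3, A4, A5}, which contains all of one fragment — lossless.
Dependency preservation: the restricted closure of {A2} across the fragments never reaches {A5}, so A2 → A5 cannot be enforced without a join — not preserved.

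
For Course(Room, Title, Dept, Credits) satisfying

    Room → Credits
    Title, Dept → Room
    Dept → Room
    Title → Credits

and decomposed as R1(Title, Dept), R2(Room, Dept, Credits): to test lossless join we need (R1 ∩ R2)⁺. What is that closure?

Room, Dept, Credits

R1 ∩ R2 = {Dept}.
Dept → Room applies, adding Room
Room → Credits applies, adding Credits
Closure: {Room, Dept, Credits}.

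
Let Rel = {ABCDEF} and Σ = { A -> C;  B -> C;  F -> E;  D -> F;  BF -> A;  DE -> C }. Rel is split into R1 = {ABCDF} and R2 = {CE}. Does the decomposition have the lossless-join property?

No

Common attributes: R1 ∩ R2 = {C}.
No dependency enlarges {C}, so (C)⁺ = {C}.
The closure contains neither all of R1 = {ABCDF} nor all of R2 = {CE}, so the common attributes are not a superkey of either fragment. The join is lossy.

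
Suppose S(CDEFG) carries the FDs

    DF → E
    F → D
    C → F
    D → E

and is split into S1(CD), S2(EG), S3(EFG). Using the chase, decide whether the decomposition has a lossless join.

Chase test. Columns are CDEFG; row i has aⱼ where attribute j ∈ Si, else bᵢⱼ.
Initial tableau (one row per fragment):
  row 1: a1 a2 b13 b14 b15
  row 2: b21 b22 a3 b24 a5
  row 3: b31 b32 a3 a4 a5
No row becomes fully distinguished — the join is lossy.

No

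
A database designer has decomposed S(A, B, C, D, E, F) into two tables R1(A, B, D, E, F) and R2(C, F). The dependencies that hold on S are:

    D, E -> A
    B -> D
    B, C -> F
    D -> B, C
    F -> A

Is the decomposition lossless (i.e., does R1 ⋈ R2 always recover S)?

No

Common attributes: R1 ∩ R2 = {F}.
Closure of {F}: F → A applies, adding A. So (F)⁺ = {A, F}.
The closure contains neither all of R1 = {A, B, D, E, F} nor all of R2 = {C, F}, so the common attributes are not a superkey of either fragment. The join is lossy.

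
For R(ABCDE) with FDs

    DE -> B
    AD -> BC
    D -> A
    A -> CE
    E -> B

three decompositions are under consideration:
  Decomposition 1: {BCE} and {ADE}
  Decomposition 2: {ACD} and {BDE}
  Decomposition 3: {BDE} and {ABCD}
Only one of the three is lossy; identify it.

Decomposition 1: common = {E}, closure = {BE} → lossy.
Decomposition 2: common = {D}, closure = {ABCDE} → lossless.
Decomposition 3: common = {BD}, closure = {ABCDE} → lossless.

Decomposition 1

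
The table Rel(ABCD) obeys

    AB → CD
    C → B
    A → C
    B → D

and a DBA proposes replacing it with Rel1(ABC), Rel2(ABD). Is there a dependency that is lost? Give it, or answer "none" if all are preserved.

none

AB → CD: restricted closure across fragments reaches CD.
C → B lies within Rel1.
A → C lies within Rel1.
B → D lies within Rel2.
Every dependency is enforceable on the fragments, so the decomposition is dependency-preserving.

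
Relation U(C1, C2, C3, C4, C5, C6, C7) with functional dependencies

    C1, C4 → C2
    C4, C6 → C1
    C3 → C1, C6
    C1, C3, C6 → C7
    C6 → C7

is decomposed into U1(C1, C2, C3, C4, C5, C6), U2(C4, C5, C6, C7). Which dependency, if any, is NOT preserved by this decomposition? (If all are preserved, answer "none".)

C1, C4 → C2 lies within U1.
C4, C6 → C1 lies within U1.
C3 → C1, C6 lies within U1.
C1, C3, C6 → C7: restricted closure across fragments reaches C7.
C6 → C7 lies within U2.
Every dependency is enforceable on the fragments, so the decomposition is dependency-preserving.

none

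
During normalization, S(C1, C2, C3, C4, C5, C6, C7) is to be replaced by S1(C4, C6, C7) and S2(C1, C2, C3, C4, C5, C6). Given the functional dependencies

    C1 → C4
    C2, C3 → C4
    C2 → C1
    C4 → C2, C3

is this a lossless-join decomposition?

No

Common attributes: S1 ∩ S2 = {C4, C6}.
Closure of {C4, C6}: C4 → C2, C3 applies, adding C2, C3; C2 → C1 applies, adding C1. So (C4, C6)⁺ = {C1, C2, C3, C4, C6}.
The closure contains neither all of S1 = {C4, C6, C7} nor all of S2 = {C1, C2, C3, C4, C5, C6}, so the common attributes are not a superkey of either fragment. The join is lossy.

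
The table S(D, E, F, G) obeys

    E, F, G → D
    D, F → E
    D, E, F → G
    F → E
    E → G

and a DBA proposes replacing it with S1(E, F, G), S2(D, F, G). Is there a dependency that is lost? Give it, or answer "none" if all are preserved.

none

E, F, G → D: restricted closure across fragments reaches D.
D, F → E: restricted closure across fragments reaches E.
D, E, F → G: restricted closure across fragments reaches G.
F → E lies within S1.
E → G lies within S1.
Every dependency is enforceable on the fragments, so the decomposition is dependency-preserving.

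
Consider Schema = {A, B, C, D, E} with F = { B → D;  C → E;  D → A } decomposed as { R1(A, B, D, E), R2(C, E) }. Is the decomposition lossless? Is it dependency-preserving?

Lossless test: (E)⁺ = {E}, which is a superkey of neither fragment — lossy.
Dependency preservation: every FD's attributes lie within a single fragment, so each can be enforced locally — preserved.

lossy but dependency-preserving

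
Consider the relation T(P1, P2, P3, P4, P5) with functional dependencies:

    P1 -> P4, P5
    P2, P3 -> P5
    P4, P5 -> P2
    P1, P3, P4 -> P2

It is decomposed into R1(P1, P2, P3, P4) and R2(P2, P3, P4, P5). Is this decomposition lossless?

Yes

Common attributes: R1 ∩ R2 = {P2, P3, P4}.
Closure of {P2, P3, P4}: P2, P3 → P5 applies, adding P5. So (P2, P3, P4)⁺ = {P2, P3, P4, P5}.
This closure contains every attribute of R2, so R1 ∩ R2 → R2. The join is lossless.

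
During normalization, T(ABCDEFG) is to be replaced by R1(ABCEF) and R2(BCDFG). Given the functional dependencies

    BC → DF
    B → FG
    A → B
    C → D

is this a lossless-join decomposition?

Common attributes: R1 ∩ R2 = {BCF}.
Closure of {BCF}: BC → DF applies, adding D; B → FG applies, adding G. So (BCF)⁺ = {BCDFG}.
This closure contains every attribute of R2, so R1 ∩ R2 → R2. The join is lossless.

Yes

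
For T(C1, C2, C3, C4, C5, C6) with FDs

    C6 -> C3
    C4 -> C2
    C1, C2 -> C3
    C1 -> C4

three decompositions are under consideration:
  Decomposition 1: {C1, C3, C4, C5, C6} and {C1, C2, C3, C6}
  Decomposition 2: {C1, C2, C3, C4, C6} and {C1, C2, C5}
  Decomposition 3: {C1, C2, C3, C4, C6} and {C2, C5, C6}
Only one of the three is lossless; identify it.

Decomposition 1

Decomposition 1: common = {C1, C3, C6}, closure = {C1, C2, C3, C4, C6} → lossless.
Decomposition 2: common = {C1, C2}, closure = {C1, C2, C3, C4} → lossy.
Decomposition 3: common = {C2, C6}, closure = {C2, C3, C6} → lossy.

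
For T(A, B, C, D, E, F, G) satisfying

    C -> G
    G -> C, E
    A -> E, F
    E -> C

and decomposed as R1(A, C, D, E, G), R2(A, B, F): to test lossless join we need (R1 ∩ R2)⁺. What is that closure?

R1 ∩ R2 = {A}.
A → E, F applies, adding E, F
E → C applies, adding C
C → G applies, adding G
Closure: {A, C, E, F, G}.

A, C, E, F, G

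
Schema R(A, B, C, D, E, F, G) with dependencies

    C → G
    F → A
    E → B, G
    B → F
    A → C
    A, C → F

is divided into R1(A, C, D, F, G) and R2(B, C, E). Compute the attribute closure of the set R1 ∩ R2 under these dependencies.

C, G

R1 ∩ R2 = {C}.
C → G applies, adding G
Closure: {C, G}.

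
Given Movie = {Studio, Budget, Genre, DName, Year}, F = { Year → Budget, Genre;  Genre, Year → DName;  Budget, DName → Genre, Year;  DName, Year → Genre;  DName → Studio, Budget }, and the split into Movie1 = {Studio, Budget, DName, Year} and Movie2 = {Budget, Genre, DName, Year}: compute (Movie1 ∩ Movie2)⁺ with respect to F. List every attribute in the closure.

Studio, Budget, Genre, DName, Year

Movie1 ∩ Movie2 = {Budget, DName, Year}.
Year → Budget, Genre applies, adding Genre
DName → Studio, Budget applies, adding Studio
Closure: {Studio, Budget, Genre, DName, Year}.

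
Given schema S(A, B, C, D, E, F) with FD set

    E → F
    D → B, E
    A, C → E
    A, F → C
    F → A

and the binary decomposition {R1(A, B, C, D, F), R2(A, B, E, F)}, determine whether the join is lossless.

Yes

Common attributes: R1 ∩ R2 = {A, B, F}.
Closure of {A, B, F}: A, F → C applies, adding C; A, C → E applies, adding E. So (A, B, F)⁺ = {A, B, C, E, F}.
This closure contains every attribute of R2, so R1 ∩ R2 → R2. The join is lossless.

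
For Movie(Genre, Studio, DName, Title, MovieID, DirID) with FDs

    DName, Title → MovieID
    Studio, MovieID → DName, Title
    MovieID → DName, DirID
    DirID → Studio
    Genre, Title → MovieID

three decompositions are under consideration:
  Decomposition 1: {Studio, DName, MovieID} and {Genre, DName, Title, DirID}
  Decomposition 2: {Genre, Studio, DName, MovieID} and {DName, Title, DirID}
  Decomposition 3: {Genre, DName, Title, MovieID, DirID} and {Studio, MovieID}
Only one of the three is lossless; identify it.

Decomposition 1: common = {DName}, closure = {DName} → lossy.
Decomposition 2: common = {DName}, closure = {DName} → lossy.
Decomposition 3: common = {MovieID}, closure = {Studio, DName, Title, MovieID, DirID} → lossless.

Decomposition 3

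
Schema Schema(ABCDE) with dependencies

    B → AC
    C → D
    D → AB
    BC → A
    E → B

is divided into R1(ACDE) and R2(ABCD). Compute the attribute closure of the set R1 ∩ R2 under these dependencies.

R1 ∩ R2 = {ACD}.
D → AB applies, adding B
Closure: {ABCD}.

ABCD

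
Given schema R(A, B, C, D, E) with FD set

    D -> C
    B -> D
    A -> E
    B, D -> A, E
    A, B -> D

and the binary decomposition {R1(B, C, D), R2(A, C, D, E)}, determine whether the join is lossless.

Common attributes: R1 ∩ R2 = {C, D}.
No dependency enlarges {C, D}, so (C, D)⁺ = {C, D}.
The closure contains neither all of R1 = {B, C, D} nor all of R2 = {A, C, D, E}, so the common attributes are not a superkey of either fragment. The join is lossy.

No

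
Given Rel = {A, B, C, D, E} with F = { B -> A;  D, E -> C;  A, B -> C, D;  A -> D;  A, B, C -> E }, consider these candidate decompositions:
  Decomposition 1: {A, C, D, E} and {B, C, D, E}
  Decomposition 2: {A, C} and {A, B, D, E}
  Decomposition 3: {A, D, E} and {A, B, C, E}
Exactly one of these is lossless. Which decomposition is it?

Decomposition 1: common = {C, D, E}, closure = {C, D, E} → lossy.
Decomposition 2: common = {A}, closure = {A, D} → lossy.
Decomposition 3: common = {A, E}, closure = {A, C, D, E} → lossless.

Decomposition 3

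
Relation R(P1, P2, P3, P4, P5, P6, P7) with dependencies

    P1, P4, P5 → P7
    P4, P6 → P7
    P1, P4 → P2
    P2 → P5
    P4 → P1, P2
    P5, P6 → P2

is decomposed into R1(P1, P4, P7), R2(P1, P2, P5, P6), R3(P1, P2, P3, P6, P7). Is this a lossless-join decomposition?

Chase test. Columns are P1, P2, P3, P4, P5, P6, P7; row i has aⱼ where attribute j ∈ Ri, else bᵢⱼ.
Initial tableau (one row per fragment):
  row 1: a1 b12 b13 a4 b15 b16 a7
  row 2: a1 a2 b23 b24 a5 a6 b27
  row 3: a1 a2 a3 b34 b35 a6 a7
Rows 2 and 3 agree on P2; apply P2→P5 and equate their P5 entries.
No row becomes fully distinguished — the join is lossy.

No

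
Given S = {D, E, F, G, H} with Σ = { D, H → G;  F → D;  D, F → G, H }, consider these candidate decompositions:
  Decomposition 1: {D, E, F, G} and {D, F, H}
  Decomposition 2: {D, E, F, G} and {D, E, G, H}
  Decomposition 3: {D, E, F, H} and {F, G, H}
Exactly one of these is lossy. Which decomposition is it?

Decomposition 1: common = {D, F}, closure = {D, F, G, H} → lossless.
Decomposition 2: common = {D, E, G}, closure = {D, E, G} → lossy.
Decomposition 3: common = {F, H}, closure = {D, F, G, H} → lossless.

Decomposition 2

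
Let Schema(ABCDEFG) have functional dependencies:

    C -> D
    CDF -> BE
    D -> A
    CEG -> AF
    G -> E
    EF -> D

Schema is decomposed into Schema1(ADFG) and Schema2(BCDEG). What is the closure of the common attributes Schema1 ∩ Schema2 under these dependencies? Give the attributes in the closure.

ADEG

Schema1 ∩ Schema2 = {DG}.
D → A applies, adding A
G → E applies, adding E
Closure: {ADEG}.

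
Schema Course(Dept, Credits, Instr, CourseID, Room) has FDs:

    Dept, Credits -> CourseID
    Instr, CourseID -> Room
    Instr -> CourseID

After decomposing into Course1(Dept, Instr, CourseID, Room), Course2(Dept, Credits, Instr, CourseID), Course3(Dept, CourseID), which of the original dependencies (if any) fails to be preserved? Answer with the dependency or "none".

none

Dept, Credits → CourseID lies within Course2.
Instr, CourseID → Room lies within Course1.
Instr → CourseID lies within Course1.
Every dependency is enforceable on the fragments, so the decomposition is dependency-preserving.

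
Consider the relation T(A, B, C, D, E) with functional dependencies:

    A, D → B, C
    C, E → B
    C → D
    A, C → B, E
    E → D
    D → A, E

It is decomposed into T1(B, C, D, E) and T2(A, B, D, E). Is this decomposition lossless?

Yes

Common attributes: T1 ∩ T2 = {B, D, E}.
Closure of {B, D, E}: D → A, E applies, adding A; A, D → B, C applies, adding C. So (B, D, E)⁺ = {A, B, C, D, E}.
This closure contains every attribute of T1, so T1 ∩ T2 → T1. The join is lossless.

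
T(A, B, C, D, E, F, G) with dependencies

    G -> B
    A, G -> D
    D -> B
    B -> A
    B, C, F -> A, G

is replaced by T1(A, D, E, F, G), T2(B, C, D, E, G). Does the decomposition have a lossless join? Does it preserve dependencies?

Lossless test: (D, E, G)⁺ = {A, B, D, E, G}, which is a superkey of neither fragment — lossy.
Dependency preservation: the restricted closure of {B} across the fragments never reaches {A}, so B → A cannot be enforced without a join — not preserved.

lossy and not dependency-preserving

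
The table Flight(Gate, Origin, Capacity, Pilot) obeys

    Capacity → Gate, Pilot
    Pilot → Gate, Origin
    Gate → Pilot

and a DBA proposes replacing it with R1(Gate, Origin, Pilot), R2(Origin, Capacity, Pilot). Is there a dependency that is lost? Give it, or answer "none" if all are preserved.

Capacity → Gate, Pilot: restricted closure across fragments reaches Gate, Pilot.
Pilot → Gate, Origin lies within R1.
Gate → Pilot lies within R1.
Every dependency is enforceable on the fragments, so the decomposition is dependency-preserving.

none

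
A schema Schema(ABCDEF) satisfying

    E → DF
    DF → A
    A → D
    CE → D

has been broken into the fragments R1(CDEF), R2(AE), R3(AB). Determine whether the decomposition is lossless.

Chase test. Columns are ABCDEF; row i has aⱼ where attribute j ∈ Ri, else bᵢⱼ.
Initial tableau (one row per fragment):
  row 1: b11 b12 a3 a4 a5 a6
  row 2: a1 b22 b23 b24 a5 b26
  row 3: a1 a2 b33 b34 b35 b36
Rows 1 and 2 agree on E; apply E→DF and equate their DF entries.
Rows 1 and 2 agree on DF; apply DF→A and equate their A entries.
Rows 1 and 3 agree on A; apply A→D and equate their D entries.
No row becomes fully distinguished — the join is lossy.

No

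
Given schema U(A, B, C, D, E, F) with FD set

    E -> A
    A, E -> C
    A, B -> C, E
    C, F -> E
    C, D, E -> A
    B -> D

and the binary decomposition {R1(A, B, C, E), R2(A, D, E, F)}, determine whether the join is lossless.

No

Common attributes: R1 ∩ R2 = {A, E}.
Closure of {A, E}: A, E → C applies, adding C. So (A, E)⁺ = {A, C, E}.
The closure contains neither all of R1 = {A, B, C, E} nor all of R2 = {A, D, E, F}, so the common attributes are not a superkey of either fragment. The join is lossy.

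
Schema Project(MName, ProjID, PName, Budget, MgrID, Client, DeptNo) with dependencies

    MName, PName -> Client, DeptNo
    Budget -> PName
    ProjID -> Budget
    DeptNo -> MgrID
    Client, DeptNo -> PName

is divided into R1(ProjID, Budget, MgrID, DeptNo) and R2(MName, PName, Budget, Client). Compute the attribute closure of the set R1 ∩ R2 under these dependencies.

PName, Budget

R1 ∩ R2 = {Budget}.
Budget → PName applies, adding PName
Closure: {PName, Budget}.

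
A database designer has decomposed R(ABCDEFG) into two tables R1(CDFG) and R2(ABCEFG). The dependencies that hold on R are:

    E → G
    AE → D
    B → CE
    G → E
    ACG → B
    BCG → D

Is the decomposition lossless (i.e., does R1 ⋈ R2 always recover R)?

Common attributes: R1 ∩ R2 = {CFG}.
Closure of {CFG}: G → E applies, adding E. So (CFG)⁺ = {CEFG}.
The closure contains neither all of R1 = {CDFG} nor all of R2 = {ABCEFG}, so the common attributes are not a superkey of either fragment. The join is lossy.

No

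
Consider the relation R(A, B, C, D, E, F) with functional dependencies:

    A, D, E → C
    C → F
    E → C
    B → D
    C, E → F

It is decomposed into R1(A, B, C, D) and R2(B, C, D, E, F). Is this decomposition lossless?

Common attributes: R1 ∩ R2 = {B, C, D}.
Closure of {B, C, D}: C → F applies, adding F. So (B, C, D)⁺ = {B, C, D, F}.
The closure contains neither all of R1 = {A, B, C, D} nor all of R2 = {B, C, D, E, F}, so the common attributes are not a superkey of either fragment. The join is lossy.

No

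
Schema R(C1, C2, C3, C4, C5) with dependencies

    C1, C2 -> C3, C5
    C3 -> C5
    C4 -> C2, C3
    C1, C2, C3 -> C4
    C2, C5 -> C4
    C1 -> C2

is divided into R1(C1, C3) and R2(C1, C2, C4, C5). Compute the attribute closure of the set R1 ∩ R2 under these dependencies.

C1, C2, C3, C4, C5

R1 ∩ R2 = {C1}.
C1 → C2 applies, adding C2
C1, C2 → C3, C5 applies, adding C3, C5
C1, C2, C3 → C4 applies, adding C4
Closure: {C1, C2, C3, C4, C5}.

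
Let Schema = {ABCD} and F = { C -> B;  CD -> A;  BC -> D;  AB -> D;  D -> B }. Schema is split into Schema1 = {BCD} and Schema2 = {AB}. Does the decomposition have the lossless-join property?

No

Common attributes: Schema1 ∩ Schema2 = {B}.
No dependency enlarges {B}, so (B)⁺ = {B}.
The closure contains neither all of Schema1 = {BCD} nor all of Schema2 = {AB}, so the common attributes are not a superkey of either fragment. The join is lossy.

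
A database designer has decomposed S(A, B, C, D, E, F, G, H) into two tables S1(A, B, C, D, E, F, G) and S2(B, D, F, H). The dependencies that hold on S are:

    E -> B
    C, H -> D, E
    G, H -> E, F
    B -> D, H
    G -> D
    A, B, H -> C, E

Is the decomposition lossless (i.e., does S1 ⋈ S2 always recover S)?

Yes

Common attributes: S1 ∩ S2 = {B, D, F}.
Closure of {B, D, F}: B → D, H applies, adding H. So (B, D, F)⁺ = {B, D, F, H}.
This closure contains every attribute of S2, so S1 ∩ S2 → S2. The join is lossless.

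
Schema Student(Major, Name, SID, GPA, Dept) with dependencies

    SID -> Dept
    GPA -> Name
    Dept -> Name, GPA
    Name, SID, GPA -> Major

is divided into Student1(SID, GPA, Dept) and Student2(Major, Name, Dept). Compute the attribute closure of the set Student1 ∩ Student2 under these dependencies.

Name, GPA, Dept

Student1 ∩ Student2 = {Dept}.
Dept → Name, GPA applies, adding Name, GPA
Closure: {Name, GPA, Dept}.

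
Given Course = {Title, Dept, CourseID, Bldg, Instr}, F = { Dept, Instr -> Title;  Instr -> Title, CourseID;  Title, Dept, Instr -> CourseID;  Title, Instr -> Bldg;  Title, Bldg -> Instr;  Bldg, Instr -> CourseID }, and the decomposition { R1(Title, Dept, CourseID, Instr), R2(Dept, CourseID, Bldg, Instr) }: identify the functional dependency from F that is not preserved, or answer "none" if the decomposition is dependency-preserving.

Check Title, Bldg → Instr: no single fragment contains all of {Title, Bldg, Instr}, and the restricted closure of {Title, Bldg} across the fragments never reaches {Instr}.
Dept, Instr → Title is preserved.
Instr → Title, CourseID is preserved.
Title, Dept, Instr → CourseID is preserved.
Title, Instr → Bldg is preserved.
Bldg, Instr → CourseID is preserved.

Title, Bldg -> Instr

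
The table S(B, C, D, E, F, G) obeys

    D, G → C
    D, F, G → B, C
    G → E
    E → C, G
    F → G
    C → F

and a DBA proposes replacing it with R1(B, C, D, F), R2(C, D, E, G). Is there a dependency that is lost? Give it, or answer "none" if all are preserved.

D, G → C lies within R2.
D, F, G → B, C: restricted closure across fragments reaches B, C.
G → E lies within R2.
E → C, G lies within R2.
F → G: restricted closure across fragments reaches G.
C → F lies within R1.
Every dependency is enforceable on the fragments, so the decomposition is dependency-preserving.

none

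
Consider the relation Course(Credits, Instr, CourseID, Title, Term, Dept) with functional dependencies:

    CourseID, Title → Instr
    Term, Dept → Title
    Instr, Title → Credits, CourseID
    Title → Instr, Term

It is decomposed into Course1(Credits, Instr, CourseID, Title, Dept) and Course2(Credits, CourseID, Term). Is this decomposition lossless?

No

Common attributes: Course1 ∩ Course2 = {Credits, CourseID}.
No dependency enlarges {Credits, CourseID}, so (Credits, CourseID)⁺ = {Credits, CourseID}.
The closure contains neither all of Course1 = {Credits, Instr, CourseID, Title, Dept} nor all of Course2 = {Credits, CourseID, Term}, so the common attributes are not a superkey of either fragment. The join is lossy.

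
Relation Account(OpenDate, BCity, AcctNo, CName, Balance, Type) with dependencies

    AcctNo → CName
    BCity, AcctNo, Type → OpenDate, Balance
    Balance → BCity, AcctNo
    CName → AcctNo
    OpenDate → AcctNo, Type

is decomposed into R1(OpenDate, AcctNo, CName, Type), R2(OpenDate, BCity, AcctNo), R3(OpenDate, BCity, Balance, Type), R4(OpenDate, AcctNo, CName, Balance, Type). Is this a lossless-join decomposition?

Chase test. Columns are OpenDate, BCity, AcctNo, CName, Balance, Type; row i has aⱼ where attribute j ∈ Ri, else bᵢⱼ.
Initial tableau (one row per fragment):
  row 1: a1 b12 a3 a4 b15 a6
  row 2: a1 a2 a3 b24 b25 b26
  row 3: a1 a2 b33 b34 a5 a6
  row 4: a1 b42 a3 a4 a5 a6
Rows 1 and 2 agree on AcctNo; apply AcctNo→CName and equate their CName entries.
Rows 3 and 4 agree on Balance; apply Balance→BCity, AcctNo and equate their BCity, AcctNo entries.
Rows 1 and 2 agree on OpenDate; apply OpenDate→AcctNo, Type and equate their AcctNo, Type entries.
Rows 1 and 3 agree on AcctNo; apply AcctNo→CName and equate their CName entries.
Rows 2 and 3 agree on BCity, AcctNo, Type; apply BCity, AcctNo, Type→OpenDate, Balance and equate their OpenDate, Balance entries.
Row 2 is now all distinguished symbols — the join is lossless.

Yes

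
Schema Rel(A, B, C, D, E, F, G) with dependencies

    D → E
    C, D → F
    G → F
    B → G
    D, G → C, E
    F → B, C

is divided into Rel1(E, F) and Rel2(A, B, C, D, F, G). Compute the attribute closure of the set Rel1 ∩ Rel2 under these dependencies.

Rel1 ∩ Rel2 = {F}.
F → B, C applies, adding B, C
B → G applies, adding G
Closure: {B, C, F, G}.

B, C, F, G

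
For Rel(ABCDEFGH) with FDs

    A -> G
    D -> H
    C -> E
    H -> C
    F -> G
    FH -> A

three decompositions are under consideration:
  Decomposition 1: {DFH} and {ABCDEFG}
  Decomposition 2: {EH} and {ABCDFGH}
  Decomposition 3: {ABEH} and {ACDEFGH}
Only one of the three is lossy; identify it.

Decomposition 3

Decomposition 1: common = {DF}, closure = {ACDEFGH} → lossless.
Decomposition 2: common = {H}, closure = {CEH} → lossless.
Decomposition 3: common = {AEH}, closure = {ACEGH} → lossy.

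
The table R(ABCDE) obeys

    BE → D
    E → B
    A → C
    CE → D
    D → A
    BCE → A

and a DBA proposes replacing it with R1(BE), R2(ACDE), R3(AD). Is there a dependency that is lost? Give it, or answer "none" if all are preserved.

BE → D: restricted closure across fragments reaches D.
E → B lies within R1.
A → C lies within R2.
CE → D lies within R2.
D → A lies within R2.
BCE → A: restricted closure across fragments reaches A.
Every dependency is enforceable on the fragments, so the decomposition is dependency-preserving.

none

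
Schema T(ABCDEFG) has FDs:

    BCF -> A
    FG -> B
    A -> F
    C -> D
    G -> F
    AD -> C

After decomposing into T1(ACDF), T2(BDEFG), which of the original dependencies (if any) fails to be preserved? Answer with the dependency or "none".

BCF -> A

Check BCF → A: no single fragment contains all of {ABCF}, and the restricted closure of {BCF} across the fragments never reaches {A}.
FG → B is preserved.
A → F is preserved.
C → D is preserved.
G → F is preserved.
AD → C is preserved.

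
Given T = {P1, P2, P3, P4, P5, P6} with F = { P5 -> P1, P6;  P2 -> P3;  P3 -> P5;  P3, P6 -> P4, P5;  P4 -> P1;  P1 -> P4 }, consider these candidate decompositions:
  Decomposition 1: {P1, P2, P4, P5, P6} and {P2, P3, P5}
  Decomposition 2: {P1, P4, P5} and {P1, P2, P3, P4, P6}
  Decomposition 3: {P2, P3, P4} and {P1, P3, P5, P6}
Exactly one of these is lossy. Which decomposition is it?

Decomposition 2

Decomposition 1: common = {P2, P5}, closure = {P1, P2, P3, P4, P5, P6} → lossless.
Decomposition 2: common = {P1, P4}, closure = {P1, P4} → lossy.
Decomposition 3: common = {P3}, closure = {P1, P3, P4, P5, P6} → lossless.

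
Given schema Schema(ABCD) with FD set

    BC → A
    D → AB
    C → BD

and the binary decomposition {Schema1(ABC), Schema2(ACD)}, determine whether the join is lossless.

Common attributes: Schema1 ∩ Schema2 = {AC}.
Closure of {AC}: C → BD applies, adding BD. So (AC)⁺ = {ABCD}.
This closure contains every attribute of Schema1, so Schema1 ∩ Schema2 → Schema1. The join is lossless.

Yes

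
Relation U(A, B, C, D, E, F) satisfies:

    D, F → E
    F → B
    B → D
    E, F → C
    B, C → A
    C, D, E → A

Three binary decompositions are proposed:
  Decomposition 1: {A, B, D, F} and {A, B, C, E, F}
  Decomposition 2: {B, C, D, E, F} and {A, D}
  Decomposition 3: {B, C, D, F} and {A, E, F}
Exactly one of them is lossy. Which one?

Decomposition 2

Decomposition 1: common = {A, B, F}, closure = {A, B, C, D, E, F} → lossless.
Decomposition 2: common = {D}, closure = {D} → lossy.
Decomposition 3: common = {F}, closure = {A, B, C, D, E, F} → lossless.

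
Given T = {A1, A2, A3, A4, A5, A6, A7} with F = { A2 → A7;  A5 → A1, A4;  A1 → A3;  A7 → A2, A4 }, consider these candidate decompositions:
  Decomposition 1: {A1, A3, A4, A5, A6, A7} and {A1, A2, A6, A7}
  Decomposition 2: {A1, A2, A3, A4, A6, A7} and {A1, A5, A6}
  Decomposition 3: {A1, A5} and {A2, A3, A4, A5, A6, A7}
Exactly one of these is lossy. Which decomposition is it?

Decomposition 2

Decomposition 1: common = {A1, A6, A7}, closure = {A1, A2, A3, A4, A6, A7} → lossless.
Decomposition 2: common = {A1, A6}, closure = {A1, A3, A6} → lossy.
Decomposition 3: common = {A5}, closure = {A1, A3, A4, A5} → lossless.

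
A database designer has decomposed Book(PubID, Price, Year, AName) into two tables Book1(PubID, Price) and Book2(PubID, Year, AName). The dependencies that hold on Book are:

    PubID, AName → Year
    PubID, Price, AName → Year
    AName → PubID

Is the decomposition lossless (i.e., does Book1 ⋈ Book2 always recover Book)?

Common attributes: Book1 ∩ Book2 = {PubID}.
No dependency enlarges {PubID}, so (PubID)⁺ = {PubID}.
The closure contains neither all of Book1 = {PubID, Price} nor all of Book2 = {PubID, Year, AName}, so the common attributes are not a superkey of either fragment. The join is lossy.

No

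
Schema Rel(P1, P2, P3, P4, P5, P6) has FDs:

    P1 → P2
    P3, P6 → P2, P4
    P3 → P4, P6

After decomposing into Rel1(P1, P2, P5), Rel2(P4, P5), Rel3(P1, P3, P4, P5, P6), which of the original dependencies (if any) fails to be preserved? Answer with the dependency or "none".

P3, P6 → P2, P4

Check P3, P6 → P2, P4: no single fragment contains all of {P2, P3, P4, P6}, and the restricted closure of {P3, P6} across the fragments never reaches {P2, P4}.
P1 → P2 is preserved.
P3 → P4, P6 is preserved.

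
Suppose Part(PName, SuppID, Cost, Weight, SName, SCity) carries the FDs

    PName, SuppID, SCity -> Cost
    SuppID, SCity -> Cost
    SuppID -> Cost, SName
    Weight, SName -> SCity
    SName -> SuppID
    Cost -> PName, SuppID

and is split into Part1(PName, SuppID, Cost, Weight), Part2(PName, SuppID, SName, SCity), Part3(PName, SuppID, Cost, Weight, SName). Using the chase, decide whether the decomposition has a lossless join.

Chase test. Columns are PName, SuppID, Cost, Weight, SName, SCity; row i has aⱼ where attribute j ∈ Parti, else bᵢⱼ.
Initial tableau (one row per fragment):
  row 1: a1 a2 a3 a4 b15 b16
  row 2: a1 a2 b23 b24 a5 a6
  row 3: a1 a2 a3 a4 a5 b36
Rows 1 and 2 agree on SuppID; apply SuppID→Cost, SName and equate their Cost, SName entries.
Rows 1 and 3 agree on Weight, SName; apply Weight, SName→SCity and equate their SCity entries.
No row becomes fully distinguished — the join is lossy.

No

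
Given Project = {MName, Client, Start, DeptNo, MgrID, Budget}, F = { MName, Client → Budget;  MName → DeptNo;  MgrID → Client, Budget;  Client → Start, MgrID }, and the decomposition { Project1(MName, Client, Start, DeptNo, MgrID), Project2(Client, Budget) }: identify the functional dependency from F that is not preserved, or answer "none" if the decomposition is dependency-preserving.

MName, Client → Budget: restricted closure across fragments reaches Budget.
MName → DeptNo lies within Project1.
MgrID → Client, Budget: restricted closure across fragments reaches Client, Budget.
Client → Start, MgrID lies within Project1.
Every dependency is enforceable on the fragments, so the decomposition is dependency-preserving.

none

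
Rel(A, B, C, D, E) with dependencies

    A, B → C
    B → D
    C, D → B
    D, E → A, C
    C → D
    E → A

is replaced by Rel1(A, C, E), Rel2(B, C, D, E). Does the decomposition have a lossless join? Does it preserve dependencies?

Lossless test: (C, E)⁺ = {A, B, C, D, E}, which contains all of one fragment — lossless.
Dependency preservation: the restricted closure of {A, B} across the fragments never reaches {C}, so A, B → C cannot be enforced without a join — not preserved.

lossless but not dependency-preserving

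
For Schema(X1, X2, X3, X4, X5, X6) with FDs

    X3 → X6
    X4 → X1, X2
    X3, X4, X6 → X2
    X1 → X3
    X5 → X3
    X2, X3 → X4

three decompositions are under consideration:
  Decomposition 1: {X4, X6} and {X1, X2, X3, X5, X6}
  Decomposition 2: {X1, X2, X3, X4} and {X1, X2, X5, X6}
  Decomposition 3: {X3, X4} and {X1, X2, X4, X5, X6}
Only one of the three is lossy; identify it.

Decomposition 1: common = {X6}, closure = {X6} → lossy.
Decomposition 2: common = {X1, X2}, closure = {X1, X2, X3, X4, X6} → lossless.
Decomposition 3: common = {X4}, closure = {X1, X2, X3, X4, X6} → lossless.

Decomposition 1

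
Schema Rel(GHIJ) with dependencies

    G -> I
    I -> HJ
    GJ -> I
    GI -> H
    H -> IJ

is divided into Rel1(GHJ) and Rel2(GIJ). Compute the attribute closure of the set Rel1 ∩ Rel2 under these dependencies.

GHIJ

Rel1 ∩ Rel2 = {GJ}.
G → I applies, adding I
I → HJ applies, adding H
Closure: {GHIJ}.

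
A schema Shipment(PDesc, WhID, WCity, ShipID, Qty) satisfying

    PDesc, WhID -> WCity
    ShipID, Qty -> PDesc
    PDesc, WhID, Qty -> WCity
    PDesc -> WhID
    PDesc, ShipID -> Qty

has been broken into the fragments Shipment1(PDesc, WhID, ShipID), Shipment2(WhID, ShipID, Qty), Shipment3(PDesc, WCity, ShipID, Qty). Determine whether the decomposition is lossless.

Yes

Chase test. Columns are PDesc, WhID, WCity, ShipID, Qty; row i has aⱼ where attribute j ∈ Shipmenti, else bᵢⱼ.
Initial tableau (one row per fragment):
  row 1: a1 a2 b13 a4 b15
  row 2: b21 a2 b23 a4 a5
  row 3: a1 b32 a3 a4 a5
Rows 2 and 3 agree on ShipID, Qty; apply ShipID, Qty→PDesc and equate their PDesc entries.
Rows 1 and 3 agree on PDesc; apply PDesc→WhID and equate their WhID entries.
Rows 1 and 2 agree on PDesc, ShipID; apply PDesc, ShipID→Qty and equate their Qty entries.
Rows 1 and 2 agree on PDesc, WhID; apply PDesc, WhID→WCity and equate their WCity entries.
Rows 1 and 3 agree on PDesc, WhID; apply PDesc, WhID→WCity and equate their WCity entries.
Row 1 is now all distinguished symbols — the join is lossless.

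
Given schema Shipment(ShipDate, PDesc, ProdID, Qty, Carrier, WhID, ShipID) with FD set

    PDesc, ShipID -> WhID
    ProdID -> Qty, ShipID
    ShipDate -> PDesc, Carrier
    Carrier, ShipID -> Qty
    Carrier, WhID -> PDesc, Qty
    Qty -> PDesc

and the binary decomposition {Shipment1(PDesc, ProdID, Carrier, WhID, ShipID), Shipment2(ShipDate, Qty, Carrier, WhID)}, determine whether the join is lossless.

No

Common attributes: Shipment1 ∩ Shipment2 = {Carrier, WhID}.
Closure of {Carrier, WhID}: Carrier, WhID → PDesc, Qty applies, adding PDesc, Qty. So (Carrier, WhID)⁺ = {PDesc, Qty, Carrier, WhID}.
The closure contains neither all of Shipment1 = {PDesc, ProdID, Carrier, WhID, ShipID} nor all of Shipment2 = {ShipDate, Qty, Carrier, WhID}, so the common attributes are not a superkey of either fragment. The join is lossy.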